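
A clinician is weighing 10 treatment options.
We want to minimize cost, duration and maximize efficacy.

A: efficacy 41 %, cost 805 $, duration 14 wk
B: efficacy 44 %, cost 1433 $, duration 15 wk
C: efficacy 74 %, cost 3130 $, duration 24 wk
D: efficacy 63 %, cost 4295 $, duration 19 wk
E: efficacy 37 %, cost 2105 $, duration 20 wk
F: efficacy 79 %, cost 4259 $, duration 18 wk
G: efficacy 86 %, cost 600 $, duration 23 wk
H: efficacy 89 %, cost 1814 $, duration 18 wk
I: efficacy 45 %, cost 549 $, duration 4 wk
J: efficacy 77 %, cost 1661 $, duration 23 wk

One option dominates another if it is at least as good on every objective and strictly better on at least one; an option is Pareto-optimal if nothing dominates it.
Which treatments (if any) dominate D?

F, H

F: efficacy 79≥63, cost 4259≤4295, duration 18≤19 — dominates D.
H: efficacy 89≥63, cost 1814≤4295, duration 18≤19 — dominates D.
Others (A, B, C, E, G, I, J) are each worse than D on at least one objective.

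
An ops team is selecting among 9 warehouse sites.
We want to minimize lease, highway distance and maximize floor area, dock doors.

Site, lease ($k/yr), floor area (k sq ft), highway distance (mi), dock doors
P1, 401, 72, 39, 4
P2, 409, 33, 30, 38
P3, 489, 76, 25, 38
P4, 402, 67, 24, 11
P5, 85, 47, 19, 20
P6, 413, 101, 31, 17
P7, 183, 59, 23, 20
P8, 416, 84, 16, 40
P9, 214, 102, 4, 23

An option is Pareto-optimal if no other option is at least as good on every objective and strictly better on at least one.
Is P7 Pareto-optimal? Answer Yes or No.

P1: worse on lease (401 vs 183).
P2: worse on lease (409 vs 183).
P3: worse on lease (489 vs 183).
P4: worse on lease (402 vs 183).
P5: worse on floor area (47 vs 59).
P6: worse on lease (413 vs 183).
P8: worse on lease (416 vs 183).
P9: worse on lease (214 vs 183).
No option is at least as good as P7 on every objective and strictly better on one.

Yes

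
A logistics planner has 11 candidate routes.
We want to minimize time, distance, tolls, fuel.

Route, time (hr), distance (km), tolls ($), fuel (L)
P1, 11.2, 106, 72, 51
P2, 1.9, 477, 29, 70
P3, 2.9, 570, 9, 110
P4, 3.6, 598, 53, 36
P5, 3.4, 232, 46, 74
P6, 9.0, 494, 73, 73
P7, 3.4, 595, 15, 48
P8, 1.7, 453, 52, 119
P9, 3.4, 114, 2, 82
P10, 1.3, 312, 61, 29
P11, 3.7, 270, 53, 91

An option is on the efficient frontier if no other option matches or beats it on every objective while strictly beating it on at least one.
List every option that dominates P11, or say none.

P5: time 3.4≤3.7, distance 232≤270, tolls 46≤53, fuel 74≤91 — dominates P11.
P9: time 3.4≤3.7, distance 114≤270, tolls 2≤53, fuel 82≤91 — dominates P11.
Others (P1, P2, P3, P4, P6, P7, P8, P10) are each worse than P11 on at least one objective.

P5, P9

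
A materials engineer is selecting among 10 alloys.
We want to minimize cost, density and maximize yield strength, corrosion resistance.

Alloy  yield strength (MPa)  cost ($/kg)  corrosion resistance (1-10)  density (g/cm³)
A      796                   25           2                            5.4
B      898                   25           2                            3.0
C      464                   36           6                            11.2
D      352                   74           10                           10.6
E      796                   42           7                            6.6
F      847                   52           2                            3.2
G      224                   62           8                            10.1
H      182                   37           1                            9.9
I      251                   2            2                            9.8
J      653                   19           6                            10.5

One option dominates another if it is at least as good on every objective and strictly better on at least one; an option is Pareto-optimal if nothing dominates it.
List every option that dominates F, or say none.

B

B: yield strength 898≥847, cost 25≤52, corrosion resistance 2≥2, density 3.0≤3.2 — dominates F.
Others (A, C, D, E, G, H, I, J) are each worse than F on at least one objective.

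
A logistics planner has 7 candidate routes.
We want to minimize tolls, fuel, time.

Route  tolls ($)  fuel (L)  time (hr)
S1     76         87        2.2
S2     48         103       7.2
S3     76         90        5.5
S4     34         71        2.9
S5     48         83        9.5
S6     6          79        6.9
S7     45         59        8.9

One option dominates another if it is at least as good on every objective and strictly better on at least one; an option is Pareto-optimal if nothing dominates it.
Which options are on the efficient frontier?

S1: not dominated (best time).
S2: dominated by S4 (tolls 34≤48, fuel 71≤103, time 2.9≤7.2).
S3: dominated by S1 (tolls 76≤76, fuel 87≤90, time 2.2≤5.5).
S4: not dominated.
S5: dominated by S4 (tolls 34≤48, fuel 71≤83, time 2.9≤9.5).
S6: not dominated (best tolls).
S7: not dominated (best fuel).

S1, S4, S6, S7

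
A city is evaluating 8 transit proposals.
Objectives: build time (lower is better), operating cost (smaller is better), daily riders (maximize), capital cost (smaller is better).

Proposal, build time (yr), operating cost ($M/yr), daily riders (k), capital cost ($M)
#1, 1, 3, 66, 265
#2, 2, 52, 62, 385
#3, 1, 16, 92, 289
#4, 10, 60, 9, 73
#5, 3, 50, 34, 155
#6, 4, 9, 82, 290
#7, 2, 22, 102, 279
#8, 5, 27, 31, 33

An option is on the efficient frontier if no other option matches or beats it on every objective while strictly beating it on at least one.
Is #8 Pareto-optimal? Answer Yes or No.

#1: worse on capital cost (265 vs 33).
#2: worse on operating cost (52 vs 27).
#3: worse on capital cost (289 vs 33).
#4: worse on build time (10 vs 5).
#5: worse on operating cost (50 vs 27).
#6: worse on capital cost (290 vs 33).
#7: worse on capital cost (279 vs 33).
No option is at least as good as #8 on every objective and strictly better on one.

Yes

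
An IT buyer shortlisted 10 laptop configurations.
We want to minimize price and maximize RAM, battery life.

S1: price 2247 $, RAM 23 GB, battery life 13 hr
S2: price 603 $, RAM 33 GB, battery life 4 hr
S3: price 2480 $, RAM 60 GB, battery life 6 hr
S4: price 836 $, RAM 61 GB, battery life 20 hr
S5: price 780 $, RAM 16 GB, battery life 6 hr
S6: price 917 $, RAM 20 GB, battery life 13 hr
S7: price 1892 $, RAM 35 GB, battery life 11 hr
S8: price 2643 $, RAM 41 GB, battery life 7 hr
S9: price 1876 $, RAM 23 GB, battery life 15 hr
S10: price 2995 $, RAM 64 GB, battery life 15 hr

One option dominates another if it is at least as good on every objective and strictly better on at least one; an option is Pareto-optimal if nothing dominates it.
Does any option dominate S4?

No

S1: worse on price (2247 vs 836).
S2: worse on RAM (33 vs 61).
S3: worse on price (2480 vs 836).
S5: worse on RAM (16 vs 61).
S6: worse on price (917 vs 836).
S7: worse on price (1892 vs 836).
S8: worse on price (2643 vs 836).
S9: worse on price (1876 vs 836).
S10: worse on price (2995 vs 836).
No option is at least as good as S4 on every objective and strictly better on one.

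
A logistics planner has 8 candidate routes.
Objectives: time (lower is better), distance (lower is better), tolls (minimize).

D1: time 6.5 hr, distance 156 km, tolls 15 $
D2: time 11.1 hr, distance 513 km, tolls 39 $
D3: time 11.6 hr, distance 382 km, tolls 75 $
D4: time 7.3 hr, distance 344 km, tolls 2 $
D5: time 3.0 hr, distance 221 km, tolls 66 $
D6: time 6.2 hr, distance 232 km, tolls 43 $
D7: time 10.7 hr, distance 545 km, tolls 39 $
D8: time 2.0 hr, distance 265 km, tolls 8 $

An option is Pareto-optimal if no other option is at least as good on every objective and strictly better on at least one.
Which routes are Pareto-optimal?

D1: not dominated (best distance).
D2: dominated by D1 (time 6.5≤11.1, distance 156≤513, tolls 15≤39).
D3: dominated by D1 (time 6.5≤11.6, distance 156≤382, tolls 15≤75).
D4: not dominated (best tolls).
D5: not dominated.
D6: not dominated.
D7: dominated by D1 (time 6.5≤10.7, distance 156≤545, tolls 15≤39).
D8: not dominated (best time).

D1, D4, D5, D6, D8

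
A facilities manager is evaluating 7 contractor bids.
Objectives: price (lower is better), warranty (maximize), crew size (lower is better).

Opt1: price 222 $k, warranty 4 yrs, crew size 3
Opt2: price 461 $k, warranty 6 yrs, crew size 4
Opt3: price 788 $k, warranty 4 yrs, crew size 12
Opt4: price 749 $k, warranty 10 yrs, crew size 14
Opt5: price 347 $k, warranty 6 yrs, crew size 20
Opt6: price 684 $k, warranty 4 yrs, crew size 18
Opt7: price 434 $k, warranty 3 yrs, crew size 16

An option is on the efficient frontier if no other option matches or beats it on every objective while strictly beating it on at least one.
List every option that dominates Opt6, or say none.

Opt1: price 222≤684, warranty 4≥4, crew size 3≤18 — dominates Opt6.
Opt2: price 461≤684, warranty 6≥4, crew size 4≤18 — dominates Opt6.
Others (Opt3, Opt4, Opt5, Opt7) are each worse than Opt6 on at least one objective.

Opt1, Opt2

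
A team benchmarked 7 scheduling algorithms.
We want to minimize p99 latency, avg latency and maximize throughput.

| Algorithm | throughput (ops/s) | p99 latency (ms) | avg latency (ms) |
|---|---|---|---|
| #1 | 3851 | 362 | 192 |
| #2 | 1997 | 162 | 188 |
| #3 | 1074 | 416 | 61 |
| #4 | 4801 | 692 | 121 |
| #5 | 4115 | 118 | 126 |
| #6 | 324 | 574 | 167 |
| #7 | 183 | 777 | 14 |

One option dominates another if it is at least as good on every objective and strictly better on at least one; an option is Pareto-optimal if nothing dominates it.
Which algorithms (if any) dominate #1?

#5

#5: throughput 4115≥3851, p99 latency 118≤362, avg latency 126≤192 — dominates #1.
Others (#2, #3, #4, #6, #7) are each worse than #1 on at least one objective.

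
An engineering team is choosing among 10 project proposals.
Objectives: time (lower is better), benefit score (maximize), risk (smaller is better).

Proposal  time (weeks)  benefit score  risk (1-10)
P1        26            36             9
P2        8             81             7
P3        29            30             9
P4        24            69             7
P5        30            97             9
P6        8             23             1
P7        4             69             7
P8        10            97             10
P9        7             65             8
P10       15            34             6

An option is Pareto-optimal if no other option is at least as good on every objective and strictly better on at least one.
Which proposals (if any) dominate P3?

P1: time 26≤29, benefit score 36≥30, risk 9≤9 — dominates P3.
P2: time 8≤29, benefit score 81≥30, risk 7≤9 — dominates P3.
P4: time 24≤29, benefit score 69≥30, risk 7≤9 — dominates P3.
P7: time 4≤29, benefit score 69≥30, risk 7≤9 — dominates P3.
P9: time 7≤29, benefit score 65≥30, risk 8≤9 — dominates P3.
P10: time 15≤29, benefit score 34≥30, risk 6≤9 — dominates P3.
Others (P5, P6, P8) are each worse than P3 on at least one objective.

P1, P2, P4, P7, P9, P10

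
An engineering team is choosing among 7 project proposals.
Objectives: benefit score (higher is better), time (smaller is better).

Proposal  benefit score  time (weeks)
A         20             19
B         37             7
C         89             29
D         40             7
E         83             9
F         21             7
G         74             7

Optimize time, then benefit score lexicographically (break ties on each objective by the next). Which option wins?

G

First minimize time: best is 7, kept {B, D, F, G}.
Then maximize benefit score: best is 74, kept {G}.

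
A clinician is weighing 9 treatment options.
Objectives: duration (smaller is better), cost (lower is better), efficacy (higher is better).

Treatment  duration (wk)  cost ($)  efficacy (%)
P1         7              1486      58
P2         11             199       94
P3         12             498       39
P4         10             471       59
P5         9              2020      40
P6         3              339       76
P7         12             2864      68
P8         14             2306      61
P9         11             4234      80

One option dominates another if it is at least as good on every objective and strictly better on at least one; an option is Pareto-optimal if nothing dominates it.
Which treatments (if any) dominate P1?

P6

P6: duration 3≤7, cost 339≤1486, efficacy 76≥58 — dominates P1.
Others (P2, P3, P4, P5, P7, P8, P9) are each worse than P1 on at least one objective.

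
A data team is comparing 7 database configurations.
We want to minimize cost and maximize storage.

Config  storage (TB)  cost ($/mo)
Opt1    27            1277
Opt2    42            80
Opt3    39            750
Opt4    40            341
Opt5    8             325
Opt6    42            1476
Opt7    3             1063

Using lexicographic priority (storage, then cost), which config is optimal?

First maximize storage: best is 42, kept {Opt2, Opt6}.
Then minimize cost: best is 80, kept {Opt2}.

Opt2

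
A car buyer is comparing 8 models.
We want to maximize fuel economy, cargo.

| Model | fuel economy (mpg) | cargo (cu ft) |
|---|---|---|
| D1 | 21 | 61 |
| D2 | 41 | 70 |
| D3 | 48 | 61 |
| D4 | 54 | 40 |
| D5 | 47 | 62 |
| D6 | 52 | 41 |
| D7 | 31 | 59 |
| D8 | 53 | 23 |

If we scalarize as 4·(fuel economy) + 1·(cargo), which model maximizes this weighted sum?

D4

D1: 4·21 + 1·61 = 145
D2: 4·41 + 1·70 = 234
D3: 4·48 + 1·61 = 253
D4: 4·54 + 1·40 = 256
D5: 4·47 + 1·62 = 250
D6: 4·52 + 1·41 = 249
D7: 4·31 + 1·59 = 183
D8: 4·53 + 1·23 = 235
Highest: D4 at 256.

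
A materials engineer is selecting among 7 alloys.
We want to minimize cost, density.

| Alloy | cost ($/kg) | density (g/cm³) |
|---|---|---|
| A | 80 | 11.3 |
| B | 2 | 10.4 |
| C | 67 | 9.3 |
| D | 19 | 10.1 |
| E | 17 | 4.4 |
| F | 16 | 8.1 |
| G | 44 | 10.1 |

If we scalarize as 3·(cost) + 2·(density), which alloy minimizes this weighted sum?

A: 3·80 + 2·11.3 = 262.6
B: 3·2 + 2·10.4 = 26.8
C: 3·67 + 2·9.3 = 219.6
D: 3·19 + 2·10.1 = 77.2
E: 3·17 + 2·4.4 = 59.8
F: 3·16 + 2·8.1 = 64.2
G: 3·44 + 2·10.1 = 152.2
Lowest: B at 26.8.

B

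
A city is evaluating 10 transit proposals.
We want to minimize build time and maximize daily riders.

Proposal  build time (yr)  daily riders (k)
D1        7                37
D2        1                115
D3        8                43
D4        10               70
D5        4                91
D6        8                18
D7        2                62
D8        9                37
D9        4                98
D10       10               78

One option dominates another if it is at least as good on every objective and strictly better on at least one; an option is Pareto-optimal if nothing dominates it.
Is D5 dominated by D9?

D9 vs D5: build time 4≤4, daily riders 98≥91 — D9 is at least as good on every objective with at least one strict improvement.

Yes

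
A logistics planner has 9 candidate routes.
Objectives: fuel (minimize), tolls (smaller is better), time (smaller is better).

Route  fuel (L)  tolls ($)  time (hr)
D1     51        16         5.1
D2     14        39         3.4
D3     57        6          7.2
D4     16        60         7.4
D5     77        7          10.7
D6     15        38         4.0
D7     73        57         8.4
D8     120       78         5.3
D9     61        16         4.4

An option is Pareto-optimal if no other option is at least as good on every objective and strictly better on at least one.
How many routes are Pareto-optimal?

5

D1: not dominated.
D2: not dominated (best fuel).
D3: not dominated (best tolls).
D4: dominated by D2 (fuel 14≤16, tolls 39≤60, time 3.4≤7.4).
D5: dominated by D3 (fuel 57≤77, tolls 6≤7, time 7.2≤10.7).
D6: not dominated.
D7: dominated by D1 (fuel 51≤73, tolls 16≤57, time 5.1≤8.4).
D8: dominated by D1 (fuel 51≤120, tolls 16≤78, time 5.1≤5.3).
D9: not dominated.
Pareto-optimal: D1, D2, D3, D6, D9 → 5.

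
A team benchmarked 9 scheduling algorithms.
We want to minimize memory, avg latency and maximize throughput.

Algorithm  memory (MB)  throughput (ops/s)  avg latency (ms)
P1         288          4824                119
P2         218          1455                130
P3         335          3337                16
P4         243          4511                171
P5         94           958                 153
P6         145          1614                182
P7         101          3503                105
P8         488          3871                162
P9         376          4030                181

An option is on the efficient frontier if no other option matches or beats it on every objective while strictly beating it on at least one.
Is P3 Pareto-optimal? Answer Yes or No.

Yes

P1: worse on avg latency (119 vs 16).
P2: worse on throughput (1455 vs 3337).
P4: worse on avg latency (171 vs 16).
P5: worse on throughput (958 vs 3337).
P6: worse on throughput (1614 vs 3337).
P7: worse on avg latency (105 vs 16).
P8: worse on memory (488 vs 335).
P9: worse on memory (376 vs 335).
No option is at least as good as P3 on every objective and strictly better on one.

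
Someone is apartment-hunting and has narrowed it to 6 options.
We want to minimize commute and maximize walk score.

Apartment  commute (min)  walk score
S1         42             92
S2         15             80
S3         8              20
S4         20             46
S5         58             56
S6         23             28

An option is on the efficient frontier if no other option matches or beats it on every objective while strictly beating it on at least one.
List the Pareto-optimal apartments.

S1, S2, S3

S1: not dominated (best walk score).
S2: not dominated.
S3: not dominated (best commute).
S4: dominated by S2 (commute 15≤20, walk score 80≥46).
S5: dominated by S1 (commute 42≤58, walk score 92≥56).
S6: dominated by S2 (commute 15≤23, walk score 80≥28).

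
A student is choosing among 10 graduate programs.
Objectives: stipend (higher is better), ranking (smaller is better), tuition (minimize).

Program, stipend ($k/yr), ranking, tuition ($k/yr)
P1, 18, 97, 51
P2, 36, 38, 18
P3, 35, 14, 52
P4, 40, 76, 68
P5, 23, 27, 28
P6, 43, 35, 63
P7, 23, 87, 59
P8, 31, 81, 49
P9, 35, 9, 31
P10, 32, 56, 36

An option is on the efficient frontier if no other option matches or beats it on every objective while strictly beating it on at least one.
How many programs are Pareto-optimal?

4

P1: dominated by P2 (stipend 36≥18, ranking 38≤97, tuition 18≤51).
P2: not dominated (best tuition).
P3: dominated by P9 (stipend 35≥35, ranking 9≤14, tuition 31≤52).
P4: dominated by P6 (stipend 43≥40, ranking 35≤76, tuition 63≤68).
P5: not dominated.
P6: not dominated (best stipend).
P7: dominated by P2 (stipend 36≥23, ranking 38≤87, tuition 18≤59).
P8: dominated by P2 (stipend 36≥31, ranking 38≤81, tuition 18≤49).
P9: not dominated (best ranking).
P10: dominated by P2 (stipend 36≥32, ranking 38≤56, tuition 18≤36).
Pareto-optimal: P2, P5, P6, P9 → 4.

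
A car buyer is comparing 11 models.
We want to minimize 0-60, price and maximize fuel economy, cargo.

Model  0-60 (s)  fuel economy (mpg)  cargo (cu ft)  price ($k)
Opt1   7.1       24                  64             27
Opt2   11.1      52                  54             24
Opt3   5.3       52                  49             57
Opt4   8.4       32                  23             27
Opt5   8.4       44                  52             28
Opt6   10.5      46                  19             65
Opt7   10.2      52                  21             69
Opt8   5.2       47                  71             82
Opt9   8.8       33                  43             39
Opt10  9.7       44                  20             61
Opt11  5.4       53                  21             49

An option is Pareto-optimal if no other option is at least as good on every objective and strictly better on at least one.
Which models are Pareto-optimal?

Opt1, Opt2, Opt3, Opt4, Opt5, Opt8, Opt11

Opt1: not dominated.
Opt2: not dominated (best price).
Opt3: not dominated.
Opt4: not dominated.
Opt5: not dominated.
Opt6: dominated by Opt3 (0-60 5.3≤10.5, fuel economy 52≥46, cargo 49≥19, price 57≤65).
Opt7: dominated by Opt3 (0-60 5.3≤10.2, fuel economy 52≥52, cargo 49≥21, price 57≤69).
Opt8: not dominated (best 0-60).
Opt9: dominated by Opt5 (0-60 8.4≤8.8, fuel economy 44≥33, cargo 52≥43, price 28≤39).
Opt10: dominated by Opt3 (0-60 5.3≤9.7, fuel economy 52≥44, cargo 49≥20, price 57≤61).
Opt11: not dominated (best fuel economy).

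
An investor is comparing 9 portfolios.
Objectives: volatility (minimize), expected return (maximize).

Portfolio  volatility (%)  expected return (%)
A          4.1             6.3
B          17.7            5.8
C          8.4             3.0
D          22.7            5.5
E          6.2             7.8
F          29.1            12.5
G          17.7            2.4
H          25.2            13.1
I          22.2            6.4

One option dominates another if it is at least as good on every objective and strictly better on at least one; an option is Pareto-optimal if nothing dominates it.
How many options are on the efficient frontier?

A: not dominated (best volatility).
B: dominated by A (volatility 4.1≤17.7, expected return 6.3≥5.8).
C: dominated by A (volatility 4.1≤8.4, expected return 6.3≥3.0).
D: dominated by A (volatility 4.1≤22.7, expected return 6.3≥5.5).
E: not dominated.
F: dominated by H (volatility 25.2≤29.1, expected return 13.1≥12.5).
G: dominated by A (volatility 4.1≤17.7, expected return 6.3≥2.4).
H: not dominated (best expected return).
I: dominated by E (volatility 6.2≤22.2, expected return 7.8≥6.4).
Pareto-optimal: A, E, H → 3.

3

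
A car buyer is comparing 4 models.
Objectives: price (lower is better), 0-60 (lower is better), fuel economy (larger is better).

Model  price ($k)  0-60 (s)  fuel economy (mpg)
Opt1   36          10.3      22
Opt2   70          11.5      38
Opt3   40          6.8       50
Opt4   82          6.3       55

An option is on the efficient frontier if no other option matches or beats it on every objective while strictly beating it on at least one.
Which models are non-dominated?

Opt1: not dominated (best price).
Opt2: dominated by Opt3 (price 40≤70, 0-60 6.8≤11.5, fuel economy 50≥38).
Opt3: not dominated.
Opt4: not dominated (best 0-60).

Opt1, Opt3, Opt4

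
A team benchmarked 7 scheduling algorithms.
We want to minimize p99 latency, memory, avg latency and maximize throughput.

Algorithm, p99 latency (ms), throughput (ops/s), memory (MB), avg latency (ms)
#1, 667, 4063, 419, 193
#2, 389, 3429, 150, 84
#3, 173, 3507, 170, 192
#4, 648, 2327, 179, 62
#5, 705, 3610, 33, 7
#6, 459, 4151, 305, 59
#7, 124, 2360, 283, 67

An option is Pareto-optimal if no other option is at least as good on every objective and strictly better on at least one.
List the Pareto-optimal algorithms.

#2, #3, #4, #5, #6, #7

#1: dominated by #6 (p99 latency 459≤667, throughput 4151≥4063, memory 305≤419, avg latency 59≤193).
#2: not dominated.
#3: not dominated.
#4: not dominated.
#5: not dominated (best memory).
#6: not dominated (best throughput).
#7: not dominated (best p99 latency).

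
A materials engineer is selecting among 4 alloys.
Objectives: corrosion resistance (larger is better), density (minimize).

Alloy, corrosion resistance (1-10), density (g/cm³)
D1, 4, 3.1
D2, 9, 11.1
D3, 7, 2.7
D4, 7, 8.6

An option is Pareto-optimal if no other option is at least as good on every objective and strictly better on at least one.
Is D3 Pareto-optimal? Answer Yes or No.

Yes

D1: worse on corrosion resistance (4 vs 7).
D2: worse on density (11.1 vs 2.7).
D4: worse on density (8.6 vs 2.7).
No option is at least as good as D3 on every objective and strictly better on one.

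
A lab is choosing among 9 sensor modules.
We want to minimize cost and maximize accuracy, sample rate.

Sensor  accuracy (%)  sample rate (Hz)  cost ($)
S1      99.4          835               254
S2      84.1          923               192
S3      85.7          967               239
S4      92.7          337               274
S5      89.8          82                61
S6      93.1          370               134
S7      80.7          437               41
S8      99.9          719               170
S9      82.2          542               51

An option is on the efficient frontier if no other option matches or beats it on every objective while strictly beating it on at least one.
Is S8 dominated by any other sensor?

S1: worse on accuracy (99.4 vs 99.9).
S2: worse on accuracy (84.1 vs 99.9).
S3: worse on accuracy (85.7 vs 99.9).
S4: worse on accuracy (92.7 vs 99.9).
S5: worse on accuracy (89.8 vs 99.9).
S6: worse on accuracy (93.1 vs 99.9).
S7: worse on accuracy (80.7 vs 99.9).
S9: worse on accuracy (82.2 vs 99.9).
No option is at least as good as S8 on every objective and strictly better on one.

No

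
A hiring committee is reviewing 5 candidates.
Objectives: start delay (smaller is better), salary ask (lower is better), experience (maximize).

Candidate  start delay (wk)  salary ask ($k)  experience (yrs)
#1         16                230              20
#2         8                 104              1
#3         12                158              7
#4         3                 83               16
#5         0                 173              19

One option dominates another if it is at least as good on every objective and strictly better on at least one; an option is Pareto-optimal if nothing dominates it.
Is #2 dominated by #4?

Yes

#4 vs #2: start delay 3≤8, salary ask 83≤104, experience 16≥1 — #4 is at least as good on every objective with at least one strict improvement.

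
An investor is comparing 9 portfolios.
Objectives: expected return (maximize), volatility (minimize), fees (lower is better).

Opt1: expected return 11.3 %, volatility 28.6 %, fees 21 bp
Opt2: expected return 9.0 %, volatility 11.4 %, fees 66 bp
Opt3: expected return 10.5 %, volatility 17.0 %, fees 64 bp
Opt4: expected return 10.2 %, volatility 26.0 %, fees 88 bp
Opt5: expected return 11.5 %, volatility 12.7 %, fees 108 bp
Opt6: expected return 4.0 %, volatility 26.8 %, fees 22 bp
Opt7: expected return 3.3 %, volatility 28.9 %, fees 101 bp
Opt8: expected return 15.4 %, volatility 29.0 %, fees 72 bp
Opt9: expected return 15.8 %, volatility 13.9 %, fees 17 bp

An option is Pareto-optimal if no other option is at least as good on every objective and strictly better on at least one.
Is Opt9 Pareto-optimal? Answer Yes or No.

Yes

Opt1: worse on expected return (11.3 vs 15.8).
Opt2: worse on expected return (9.0 vs 15.8).
Opt3: worse on expected return (10.5 vs 15.8).
Opt4: worse on expected return (10.2 vs 15.8).
Opt5: worse on expected return (11.5 vs 15.8).
Opt6: worse on expected return (4.0 vs 15.8).
Opt7: worse on expected return (3.3 vs 15.8).
Opt8: worse on expected return (15.4 vs 15.8).
No option is at least as good as Opt9 on every objective and strictly better on one.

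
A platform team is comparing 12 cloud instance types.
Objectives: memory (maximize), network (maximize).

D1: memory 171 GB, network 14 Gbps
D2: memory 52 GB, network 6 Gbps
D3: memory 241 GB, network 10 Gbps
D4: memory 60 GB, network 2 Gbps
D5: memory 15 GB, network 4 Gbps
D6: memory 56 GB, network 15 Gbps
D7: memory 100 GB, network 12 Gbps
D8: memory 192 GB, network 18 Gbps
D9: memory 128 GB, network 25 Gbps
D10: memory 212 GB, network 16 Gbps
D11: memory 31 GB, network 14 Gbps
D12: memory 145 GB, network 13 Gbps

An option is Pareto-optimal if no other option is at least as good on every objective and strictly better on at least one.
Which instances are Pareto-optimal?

D3, D8, D9, D10

D1: dominated by D8 (memory 192≥171, network 18≥14).
D2: dominated by D1 (memory 171≥52, network 14≥6).
D3: not dominated (best memory).
D4: dominated by D1 (memory 171≥60, network 14≥2).
D5: dominated by D1 (memory 171≥15, network 14≥4).
D6: dominated by D8 (memory 192≥56, network 18≥15).
D7: dominated by D1 (memory 171≥100, network 14≥12).
D8: not dominated.
D9: not dominated (best network).
D10: not dominated.
D11: dominated by D1 (memory 171≥31, network 14≥14).
D12: dominated by D1 (memory 171≥145, network 14≥13).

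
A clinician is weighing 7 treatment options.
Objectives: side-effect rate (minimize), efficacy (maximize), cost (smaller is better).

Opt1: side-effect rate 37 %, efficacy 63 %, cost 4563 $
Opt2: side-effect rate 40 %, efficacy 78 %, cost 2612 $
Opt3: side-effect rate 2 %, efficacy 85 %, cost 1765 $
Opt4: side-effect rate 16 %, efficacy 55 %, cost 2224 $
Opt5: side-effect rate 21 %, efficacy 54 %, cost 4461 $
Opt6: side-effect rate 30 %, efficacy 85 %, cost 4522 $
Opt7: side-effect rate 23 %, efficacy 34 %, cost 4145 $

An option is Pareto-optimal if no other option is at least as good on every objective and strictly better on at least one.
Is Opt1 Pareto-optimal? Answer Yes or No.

Opt3 vs Opt1: side-effect rate 2≤37, efficacy 85≥63, cost 1765≤4563 — Opt3 is at least as good on every objective and strictly better on at least one, so Opt3 dominates Opt1.

No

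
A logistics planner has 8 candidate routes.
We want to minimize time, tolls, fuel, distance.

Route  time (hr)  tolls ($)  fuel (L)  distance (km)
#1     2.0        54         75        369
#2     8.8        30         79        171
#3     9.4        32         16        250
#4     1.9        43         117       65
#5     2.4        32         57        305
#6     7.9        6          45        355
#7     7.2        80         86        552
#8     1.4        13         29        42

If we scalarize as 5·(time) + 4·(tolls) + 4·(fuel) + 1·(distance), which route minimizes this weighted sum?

#8

#1: 5·2.0 + 4·54 + 4·75 + 1·369 = 895.0
#2: 5·8.8 + 4·30 + 4·79 + 1·171 = 651.0
#3: 5·9.4 + 4·32 + 4·16 + 1·250 = 489.0
#4: 5·1.9 + 4·43 + 4·117 + 1·65 = 714.5
#5: 5·2.4 + 4·32 + 4·57 + 1·305 = 673.0
#6: 5·7.9 + 4·6 + 4·45 + 1·355 = 598.5
#7: 5·7.2 + 4·80 + 4·86 + 1·552 = 1252.0
#8: 5·1.4 + 4·13 + 4·29 + 1·42 = 217.0
Lowest: #8 at 217.0.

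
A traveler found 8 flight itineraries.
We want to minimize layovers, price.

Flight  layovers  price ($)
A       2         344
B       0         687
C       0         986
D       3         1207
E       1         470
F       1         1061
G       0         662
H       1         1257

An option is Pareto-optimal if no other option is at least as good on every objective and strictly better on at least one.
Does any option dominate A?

No

B: worse on price (687 vs 344).
C: worse on price (986 vs 344).
D: worse on layovers (3 vs 2).
E: worse on price (470 vs 344).
F: worse on price (1061 vs 344).
G: worse on price (662 vs 344).
H: worse on price (1257 vs 344).
No option is at least as good as A on every objective and strictly better on one.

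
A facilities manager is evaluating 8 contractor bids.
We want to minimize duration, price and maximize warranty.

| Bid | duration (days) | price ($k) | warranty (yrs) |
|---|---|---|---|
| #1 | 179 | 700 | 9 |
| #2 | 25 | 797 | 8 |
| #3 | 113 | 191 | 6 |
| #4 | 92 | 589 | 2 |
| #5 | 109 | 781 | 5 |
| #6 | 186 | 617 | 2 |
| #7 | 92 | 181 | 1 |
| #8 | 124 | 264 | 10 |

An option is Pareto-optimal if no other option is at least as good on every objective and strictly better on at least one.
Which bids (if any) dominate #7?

#1: worse on duration (179 vs 92).
#2: worse on price (797 vs 181).
#3: worse on duration (113 vs 92).
#4: worse on price (589 vs 181).
#5: worse on duration (109 vs 92).
#6: worse on duration (186 vs 92).
#8: worse on duration (124 vs 92).
No option dominates #7.

none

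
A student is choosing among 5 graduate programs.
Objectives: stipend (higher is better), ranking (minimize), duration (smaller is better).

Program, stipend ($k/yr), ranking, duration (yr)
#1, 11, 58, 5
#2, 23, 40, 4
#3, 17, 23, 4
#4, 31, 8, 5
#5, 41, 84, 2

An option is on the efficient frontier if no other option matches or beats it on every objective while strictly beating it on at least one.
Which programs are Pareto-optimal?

#1: dominated by #2 (stipend 23≥11, ranking 40≤58, duration 4≤5).
#2: not dominated.
#3: not dominated.
#4: not dominated (best ranking).
#5: not dominated (best stipend).

#2, #3, #4, #5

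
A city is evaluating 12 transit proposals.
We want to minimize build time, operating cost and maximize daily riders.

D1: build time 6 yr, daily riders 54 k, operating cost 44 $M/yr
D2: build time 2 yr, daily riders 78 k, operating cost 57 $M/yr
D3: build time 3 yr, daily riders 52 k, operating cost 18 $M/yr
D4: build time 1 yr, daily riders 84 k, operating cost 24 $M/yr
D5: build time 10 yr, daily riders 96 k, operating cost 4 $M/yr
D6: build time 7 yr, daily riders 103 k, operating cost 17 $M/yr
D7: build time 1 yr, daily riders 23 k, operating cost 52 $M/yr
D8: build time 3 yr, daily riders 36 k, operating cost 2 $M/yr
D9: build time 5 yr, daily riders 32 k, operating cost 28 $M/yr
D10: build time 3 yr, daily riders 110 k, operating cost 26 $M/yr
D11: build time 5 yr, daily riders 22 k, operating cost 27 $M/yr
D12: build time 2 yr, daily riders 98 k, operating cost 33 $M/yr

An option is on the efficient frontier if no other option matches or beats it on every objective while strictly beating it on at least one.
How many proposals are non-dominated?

7

D1: dominated by D4 (build time 1≤6, daily riders 84≥54, operating cost 24≤44).
D2: dominated by D4 (build time 1≤2, daily riders 84≥78, operating cost 24≤57).
D3: not dominated.
D4: not dominated.
D5: not dominated.
D6: not dominated.
D7: dominated by D4 (build time 1≤1, daily riders 84≥23, operating cost 24≤52).
D8: not dominated (best operating cost).
D9: dominated by D3 (build time 3≤5, daily riders 52≥32, operating cost 18≤28).
D10: not dominated (best daily riders).
D11: dominated by D3 (build time 3≤5, daily riders 52≥22, operating cost 18≤27).
D12: not dominated.
Pareto-optimal: D3, D4, D5, D6, D8, D10, D12 → 7.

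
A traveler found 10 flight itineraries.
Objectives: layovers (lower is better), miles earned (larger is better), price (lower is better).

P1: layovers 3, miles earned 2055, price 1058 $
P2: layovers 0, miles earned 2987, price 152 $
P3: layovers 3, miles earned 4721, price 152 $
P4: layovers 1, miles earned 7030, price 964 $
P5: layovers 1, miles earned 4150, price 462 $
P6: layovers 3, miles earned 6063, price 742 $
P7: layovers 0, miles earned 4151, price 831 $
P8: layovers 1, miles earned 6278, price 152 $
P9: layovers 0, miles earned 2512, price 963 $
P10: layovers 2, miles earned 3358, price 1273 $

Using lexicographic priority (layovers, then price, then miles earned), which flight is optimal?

P2

First minimize layovers: best is 0, kept {P2, P7, P9}.
Then minimize price: best is 152, kept {P2}.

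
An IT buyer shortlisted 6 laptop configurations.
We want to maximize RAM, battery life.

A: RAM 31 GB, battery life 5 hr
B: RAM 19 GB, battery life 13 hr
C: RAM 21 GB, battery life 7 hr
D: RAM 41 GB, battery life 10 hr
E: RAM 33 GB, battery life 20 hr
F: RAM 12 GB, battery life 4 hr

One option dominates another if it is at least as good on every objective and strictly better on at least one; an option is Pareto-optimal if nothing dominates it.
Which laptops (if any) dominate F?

A: RAM 31≥12, battery life 5≥4 — dominates F.
B: RAM 19≥12, battery life 13≥4 — dominates F.
C: RAM 21≥12, battery life 7≥4 — dominates F.
D: RAM 41≥12, battery life 10≥4 — dominates F.
E: RAM 33≥12, battery life 20≥4 — dominates F.

A, B, C, D, E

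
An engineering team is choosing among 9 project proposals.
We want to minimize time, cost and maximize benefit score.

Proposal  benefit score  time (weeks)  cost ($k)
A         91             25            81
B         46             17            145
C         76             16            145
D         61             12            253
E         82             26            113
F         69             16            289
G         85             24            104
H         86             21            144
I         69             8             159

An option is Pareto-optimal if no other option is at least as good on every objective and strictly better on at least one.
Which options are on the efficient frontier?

A, C, G, H, I

A: not dominated (best benefit score).
B: dominated by C (benefit score 76≥46, time 16≤17, cost 145≤145).
C: not dominated.
D: dominated by I (benefit score 69≥61, time 8≤12, cost 159≤253).
E: dominated by A (benefit score 91≥82, time 25≤26, cost 81≤113).
F: dominated by C (benefit score 76≥69, time 16≤16, cost 145≤289).
G: not dominated.
H: not dominated.
I: not dominated (best time).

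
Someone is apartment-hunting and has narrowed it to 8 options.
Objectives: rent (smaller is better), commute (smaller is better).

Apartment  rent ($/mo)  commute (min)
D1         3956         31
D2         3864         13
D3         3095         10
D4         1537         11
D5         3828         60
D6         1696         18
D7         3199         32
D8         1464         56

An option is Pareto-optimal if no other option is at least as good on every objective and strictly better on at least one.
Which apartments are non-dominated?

D1: dominated by D2 (rent 3864≤3956, commute 13≤31).
D2: dominated by D3 (rent 3095≤3864, commute 10≤13).
D3: not dominated (best commute).
D4: not dominated.
D5: dominated by D3 (rent 3095≤3828, commute 10≤60).
D6: dominated by D4 (rent 1537≤1696, commute 11≤18).
D7: dominated by D3 (rent 3095≤3199, commute 10≤32).
D8: not dominated (best rent).

D3, D4, D8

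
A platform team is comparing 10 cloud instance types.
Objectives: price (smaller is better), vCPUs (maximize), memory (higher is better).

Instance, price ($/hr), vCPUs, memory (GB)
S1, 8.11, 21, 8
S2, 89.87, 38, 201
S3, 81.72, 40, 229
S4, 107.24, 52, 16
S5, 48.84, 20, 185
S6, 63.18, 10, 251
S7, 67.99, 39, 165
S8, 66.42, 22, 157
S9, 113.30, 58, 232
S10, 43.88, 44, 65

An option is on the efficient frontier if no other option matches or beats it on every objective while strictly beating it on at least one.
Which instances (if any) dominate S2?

S3

S3: price 81.72≤89.87, vCPUs 40≥38, memory 229≥201 — dominates S2.
Others (S1, S4, S5, S6, S7, S8, S9, S10) are each worse than S2 on at least one objective.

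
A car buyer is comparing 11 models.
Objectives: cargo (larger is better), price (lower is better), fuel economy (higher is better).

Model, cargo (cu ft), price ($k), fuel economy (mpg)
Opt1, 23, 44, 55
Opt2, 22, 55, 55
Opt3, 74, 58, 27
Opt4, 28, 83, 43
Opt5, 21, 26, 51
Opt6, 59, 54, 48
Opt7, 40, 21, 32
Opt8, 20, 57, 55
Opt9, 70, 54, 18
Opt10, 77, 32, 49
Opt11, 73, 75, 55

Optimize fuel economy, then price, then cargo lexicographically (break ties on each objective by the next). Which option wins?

Opt1

First maximize fuel economy: best is 55, kept {Opt1, Opt2, Opt8, Opt11}.
Then minimize price: best is 44, kept {Opt1}.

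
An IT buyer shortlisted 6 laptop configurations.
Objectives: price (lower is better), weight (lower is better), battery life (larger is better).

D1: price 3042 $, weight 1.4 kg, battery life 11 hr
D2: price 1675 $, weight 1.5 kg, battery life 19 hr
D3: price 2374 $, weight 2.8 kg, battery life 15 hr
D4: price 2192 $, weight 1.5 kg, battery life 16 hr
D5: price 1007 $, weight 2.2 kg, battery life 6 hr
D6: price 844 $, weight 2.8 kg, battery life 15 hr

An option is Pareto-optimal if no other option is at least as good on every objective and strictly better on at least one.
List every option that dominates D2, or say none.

none

D1: worse on price (3042 vs 1675).
D3: worse on price (2374 vs 1675).
D4: worse on price (2192 vs 1675).
D5: worse on weight (2.2 vs 1.5).
D6: worse on weight (2.8 vs 1.5).
No option dominates D2.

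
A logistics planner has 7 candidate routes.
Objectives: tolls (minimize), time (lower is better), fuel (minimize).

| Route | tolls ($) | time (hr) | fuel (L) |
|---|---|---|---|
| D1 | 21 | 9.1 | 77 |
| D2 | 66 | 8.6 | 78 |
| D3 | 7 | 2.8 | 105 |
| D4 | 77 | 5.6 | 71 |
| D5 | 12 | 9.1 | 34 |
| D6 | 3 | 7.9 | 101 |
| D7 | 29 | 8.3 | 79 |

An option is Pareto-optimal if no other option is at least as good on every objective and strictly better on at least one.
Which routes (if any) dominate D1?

D5: tolls 12≤21, time 9.1≤9.1, fuel 34≤77 — dominates D1.
Others (D2, D3, D4, D6, D7) are each worse than D1 on at least one objective.

D5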